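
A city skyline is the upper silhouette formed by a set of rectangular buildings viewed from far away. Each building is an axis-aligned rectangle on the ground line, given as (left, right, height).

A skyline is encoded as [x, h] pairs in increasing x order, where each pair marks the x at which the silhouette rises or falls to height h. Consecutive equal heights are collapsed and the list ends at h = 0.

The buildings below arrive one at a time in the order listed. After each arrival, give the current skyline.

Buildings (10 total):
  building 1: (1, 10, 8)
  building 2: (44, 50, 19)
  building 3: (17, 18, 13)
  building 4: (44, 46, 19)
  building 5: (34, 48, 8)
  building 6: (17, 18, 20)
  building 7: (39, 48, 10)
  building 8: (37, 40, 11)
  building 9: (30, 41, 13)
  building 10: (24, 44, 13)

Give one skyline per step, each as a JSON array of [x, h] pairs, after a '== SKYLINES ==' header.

== SKYLINES ==
[[1,8],[10,0]]
[[1,8],[10,0],[44,19],[50,0]]
[[1,8],[10,0],[17,13],[18,0],[44,19],[50,0]]
[[1,8],[10,0],[17,13],[18,0],[44,19],[50,0]]
[[1,8],[10,0],[17,13],[18,0],[34,8],[44,19],[50,0]]
[[1,8],[10,0],[17,20],[18,0],[34,8],[44,19],[50,0]]
[[1,8],[10,0],[17,20],[18,0],[34,8],[39,10],[44,19],[50,0]]
[[1,8],[10,0],[17,20],[18,0],[34,8],[37,11],[40,10],[44,19],[50,0]]
[[1,8],[10,0],[17,20],[18,0],[30,13],[41,10],[44,19],[50,0]]
[[1,8],[10,0],[17,20],[18,0],[24,13],[44,19],[50,0]]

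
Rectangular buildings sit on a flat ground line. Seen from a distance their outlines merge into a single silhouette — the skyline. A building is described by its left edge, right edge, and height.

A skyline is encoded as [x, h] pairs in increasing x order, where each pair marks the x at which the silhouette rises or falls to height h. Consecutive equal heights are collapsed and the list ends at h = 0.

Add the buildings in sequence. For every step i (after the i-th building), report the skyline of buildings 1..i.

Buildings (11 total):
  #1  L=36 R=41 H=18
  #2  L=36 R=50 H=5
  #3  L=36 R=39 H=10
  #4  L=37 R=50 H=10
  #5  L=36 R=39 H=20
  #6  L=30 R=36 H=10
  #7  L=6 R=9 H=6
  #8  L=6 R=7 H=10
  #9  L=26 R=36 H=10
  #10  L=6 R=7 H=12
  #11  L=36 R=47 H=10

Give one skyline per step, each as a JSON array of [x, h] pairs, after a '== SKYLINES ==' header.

== SKYLINES ==
[[36,18],[41,0]]
[[36,18],[41,5],[50,0]]
[[36,18],[41,5],[50,0]]
[[36,18],[41,10],[50,0]]
[[36,20],[39,18],[41,10],[50,0]]
[[30,10],[36,20],[39,18],[41,10],[50,0]]
[[6,6],[9,0],[30,10],[36,20],[39,18],[41,10],[50,0]]
[[6,10],[7,6],[9,0],[30,10],[36,20],[39,18],[41,10],[50,0]]
[[6,10],[7,6],[9,0],[26,10],[36,20],[39,18],[41,10],[50,0]]
[[6,12],[7,6],[9,0],[26,10],[36,20],[39,18],[41,10],[50,0]]
[[6,12],[7,6],[9,0],[26,10],[36,20],[39,18],[41,10],[50,0]]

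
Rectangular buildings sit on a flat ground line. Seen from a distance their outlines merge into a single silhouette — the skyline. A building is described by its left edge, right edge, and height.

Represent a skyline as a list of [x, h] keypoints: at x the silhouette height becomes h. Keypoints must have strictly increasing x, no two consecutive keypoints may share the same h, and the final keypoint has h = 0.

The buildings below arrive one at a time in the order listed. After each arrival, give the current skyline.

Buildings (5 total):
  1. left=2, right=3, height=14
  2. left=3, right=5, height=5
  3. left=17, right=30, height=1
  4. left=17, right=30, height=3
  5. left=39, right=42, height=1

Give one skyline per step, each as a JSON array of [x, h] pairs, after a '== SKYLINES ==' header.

== SKYLINES ==
[[2,14],[3,0]]
[[2,14],[3,5],[5,0]]
[[2,14],[3,5],[5,0],[17,1],[30,0]]
[[2,14],[3,5],[5,0],[17,3],[30,0]]
[[2,14],[3,5],[5,0],[17,3],[30,0],[39,1],[42,0]]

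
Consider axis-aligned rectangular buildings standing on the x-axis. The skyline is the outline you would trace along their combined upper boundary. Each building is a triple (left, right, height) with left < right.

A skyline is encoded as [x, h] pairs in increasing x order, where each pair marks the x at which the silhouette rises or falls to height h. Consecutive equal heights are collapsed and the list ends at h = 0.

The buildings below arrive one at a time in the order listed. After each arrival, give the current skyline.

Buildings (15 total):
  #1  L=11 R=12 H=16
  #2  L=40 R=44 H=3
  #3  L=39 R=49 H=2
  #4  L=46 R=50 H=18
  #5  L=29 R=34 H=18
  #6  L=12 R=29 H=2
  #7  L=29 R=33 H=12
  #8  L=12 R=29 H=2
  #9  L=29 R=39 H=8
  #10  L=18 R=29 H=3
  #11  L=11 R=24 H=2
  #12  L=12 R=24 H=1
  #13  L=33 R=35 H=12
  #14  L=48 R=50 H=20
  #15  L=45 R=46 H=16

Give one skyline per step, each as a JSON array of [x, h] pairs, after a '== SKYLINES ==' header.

== SKYLINES ==
[[11,16],[12,0]]
[[11,16],[12,0],[40,3],[44,0]]
[[11,16],[12,0],[39,2],[40,3],[44,2],[49,0]]
[[11,16],[12,0],[39,2],[40,3],[44,2],[46,18],[50,0]]
[[11,16],[12,0],[29,18],[34,0],[39,2],[40,3],[44,2],[46,18],[50,0]]
[[11,16],[12,2],[29,18],[34,0],[39,2],[40,3],[44,2],[46,18],[50,0]]
[[11,16],[12,2],[29,18],[34,0],[39,2],[40,3],[44,2],[46,18],[50,0]]
[[11,16],[12,2],[29,18],[34,0],[39,2],[40,3],[44,2],[46,18],[50,0]]
[[11,16],[12,2],[29,18],[34,8],[39,2],[40,3],[44,2],[46,18],[50,0]]
[[11,16],[12,2],[18,3],[29,18],[34,8],[39,2],[40,3],[44,2],[46,18],[50,0]]
[[11,16],[12,2],[18,3],[29,18],[34,8],[39,2],[40,3],[44,2],[46,18],[50,0]]
[[11,16],[12,2],[18,3],[29,18],[34,8],[39,2],[40,3],[44,2],[46,18],[50,0]]
[[11,16],[12,2],[18,3],[29,18],[34,12],[35,8],[39,2],[40,3],[44,2],[46,18],[50,0]]
[[11,16],[12,2],[18,3],[29,18],[34,12],[35,8],[39,2],[40,3],[44,2],[46,18],[48,20],[50,0]]
[[11,16],[12,2],[18,3],[29,18],[34,12],[35,8],[39,2],[40,3],[44,2],[45,16],[46,18],[48,20],[50,0]]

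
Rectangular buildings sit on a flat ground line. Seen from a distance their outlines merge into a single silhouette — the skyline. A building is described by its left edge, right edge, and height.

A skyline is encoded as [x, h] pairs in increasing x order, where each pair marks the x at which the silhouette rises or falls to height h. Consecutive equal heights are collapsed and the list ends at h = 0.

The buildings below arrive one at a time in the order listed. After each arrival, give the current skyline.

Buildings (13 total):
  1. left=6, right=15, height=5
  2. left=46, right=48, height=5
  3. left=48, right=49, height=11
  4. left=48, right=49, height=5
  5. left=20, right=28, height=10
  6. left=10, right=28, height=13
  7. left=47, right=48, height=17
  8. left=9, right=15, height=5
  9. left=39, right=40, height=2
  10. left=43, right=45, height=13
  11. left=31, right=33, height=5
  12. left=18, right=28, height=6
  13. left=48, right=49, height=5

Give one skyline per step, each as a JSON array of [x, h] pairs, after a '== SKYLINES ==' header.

== SKYLINES ==
[[6,5],[15,0]]
[[6,5],[15,0],[46,5],[48,0]]
[[6,5],[15,0],[46,5],[48,11],[49,0]]
[[6,5],[15,0],[46,5],[48,11],[49,0]]
[[6,5],[15,0],[20,10],[28,0],[46,5],[48,11],[49,0]]
[[6,5],[10,13],[28,0],[46,5],[48,11],[49,0]]
[[6,5],[10,13],[28,0],[46,5],[47,17],[48,11],[49,0]]
[[6,5],[10,13],[28,0],[46,5],[47,17],[48,11],[49,0]]
[[6,5],[10,13],[28,0],[39,2],[40,0],[46,5],[47,17],[48,11],[49,0]]
[[6,5],[10,13],[28,0],[39,2],[40,0],[43,13],[45,0],[46,5],[47,17],[48,11],[49,0]]
[[6,5],[10,13],[28,0],[31,5],[33,0],[39,2],[40,0],[43,13],[45,0],[46,5],[47,17],[48,11],[49,0]]
[[6,5],[10,13],[28,0],[31,5],[33,0],[39,2],[40,0],[43,13],[45,0],[46,5],[47,17],[48,11],[49,0]]
[[6,5],[10,13],[28,0],[31,5],[33,0],[39,2],[40,0],[43,13],[45,0],[46,5],[47,17],[48,11],[49,0]]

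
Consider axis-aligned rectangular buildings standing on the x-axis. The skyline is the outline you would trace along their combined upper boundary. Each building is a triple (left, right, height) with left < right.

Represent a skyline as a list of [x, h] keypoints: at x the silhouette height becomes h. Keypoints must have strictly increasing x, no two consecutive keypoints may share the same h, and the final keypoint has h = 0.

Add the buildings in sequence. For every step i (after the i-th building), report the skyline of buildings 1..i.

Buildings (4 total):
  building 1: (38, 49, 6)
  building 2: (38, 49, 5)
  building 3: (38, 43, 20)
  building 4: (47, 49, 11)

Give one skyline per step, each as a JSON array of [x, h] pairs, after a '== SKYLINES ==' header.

== SKYLINES ==
[[38,6],[49,0]]
[[38,6],[49,0]]
[[38,20],[43,6],[49,0]]
[[38,20],[43,6],[47,11],[49,0]]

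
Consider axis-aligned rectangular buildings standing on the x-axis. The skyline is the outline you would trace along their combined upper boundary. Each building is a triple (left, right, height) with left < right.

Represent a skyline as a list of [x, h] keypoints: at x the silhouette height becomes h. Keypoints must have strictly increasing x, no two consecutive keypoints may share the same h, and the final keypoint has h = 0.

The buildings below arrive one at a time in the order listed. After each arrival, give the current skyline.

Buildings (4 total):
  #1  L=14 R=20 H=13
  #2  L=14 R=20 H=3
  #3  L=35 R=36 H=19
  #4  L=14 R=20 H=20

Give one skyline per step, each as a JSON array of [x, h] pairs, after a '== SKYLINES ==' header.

== SKYLINES ==
[[14,13],[20,0]]
[[14,13],[20,0]]
[[14,13],[20,0],[35,19],[36,0]]
[[14,20],[20,0],[35,19],[36,0]]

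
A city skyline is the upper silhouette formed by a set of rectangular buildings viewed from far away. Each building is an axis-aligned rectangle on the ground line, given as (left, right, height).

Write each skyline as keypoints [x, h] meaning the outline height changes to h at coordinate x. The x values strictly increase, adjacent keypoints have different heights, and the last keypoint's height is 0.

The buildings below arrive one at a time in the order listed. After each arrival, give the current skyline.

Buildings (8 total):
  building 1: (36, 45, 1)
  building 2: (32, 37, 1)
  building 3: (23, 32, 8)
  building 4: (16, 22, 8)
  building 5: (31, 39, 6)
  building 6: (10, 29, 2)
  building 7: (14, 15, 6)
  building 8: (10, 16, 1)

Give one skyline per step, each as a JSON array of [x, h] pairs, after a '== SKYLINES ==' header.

== SKYLINES ==
[[36,1],[45,0]]
[[32,1],[45,0]]
[[23,8],[32,1],[45,0]]
[[16,8],[22,0],[23,8],[32,1],[45,0]]
[[16,8],[22,0],[23,8],[32,6],[39,1],[45,0]]
[[10,2],[16,8],[22,2],[23,8],[32,6],[39,1],[45,0]]
[[10,2],[14,6],[15,2],[16,8],[22,2],[23,8],[32,6],[39,1],[45,0]]
[[10,2],[14,6],[15,2],[16,8],[22,2],[23,8],[32,6],[39,1],[45,0]]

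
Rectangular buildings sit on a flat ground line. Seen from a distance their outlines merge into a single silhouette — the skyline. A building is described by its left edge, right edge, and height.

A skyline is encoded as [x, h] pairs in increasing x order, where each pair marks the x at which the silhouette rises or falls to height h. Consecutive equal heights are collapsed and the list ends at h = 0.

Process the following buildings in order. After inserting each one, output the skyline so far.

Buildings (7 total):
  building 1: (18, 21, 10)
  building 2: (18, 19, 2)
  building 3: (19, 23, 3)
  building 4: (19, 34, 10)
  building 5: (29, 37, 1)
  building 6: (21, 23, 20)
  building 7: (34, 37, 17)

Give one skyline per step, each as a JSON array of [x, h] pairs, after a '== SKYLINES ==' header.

== SKYLINES ==
[[18,10],[21,0]]
[[18,10],[21,0]]
[[18,10],[21,3],[23,0]]
[[18,10],[34,0]]
[[18,10],[34,1],[37,0]]
[[18,10],[21,20],[23,10],[34,1],[37,0]]
[[18,10],[21,20],[23,10],[34,17],[37,0]]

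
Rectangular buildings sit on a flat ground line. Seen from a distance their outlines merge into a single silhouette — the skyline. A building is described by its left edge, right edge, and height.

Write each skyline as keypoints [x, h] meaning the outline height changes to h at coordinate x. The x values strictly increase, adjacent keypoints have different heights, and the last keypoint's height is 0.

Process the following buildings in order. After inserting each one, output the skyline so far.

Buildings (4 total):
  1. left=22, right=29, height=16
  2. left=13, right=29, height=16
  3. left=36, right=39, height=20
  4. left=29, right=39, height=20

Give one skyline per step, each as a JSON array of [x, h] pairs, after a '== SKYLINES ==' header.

== SKYLINES ==
[[22,16],[29,0]]
[[13,16],[29,0]]
[[13,16],[29,0],[36,20],[39,0]]
[[13,16],[29,20],[39,0]]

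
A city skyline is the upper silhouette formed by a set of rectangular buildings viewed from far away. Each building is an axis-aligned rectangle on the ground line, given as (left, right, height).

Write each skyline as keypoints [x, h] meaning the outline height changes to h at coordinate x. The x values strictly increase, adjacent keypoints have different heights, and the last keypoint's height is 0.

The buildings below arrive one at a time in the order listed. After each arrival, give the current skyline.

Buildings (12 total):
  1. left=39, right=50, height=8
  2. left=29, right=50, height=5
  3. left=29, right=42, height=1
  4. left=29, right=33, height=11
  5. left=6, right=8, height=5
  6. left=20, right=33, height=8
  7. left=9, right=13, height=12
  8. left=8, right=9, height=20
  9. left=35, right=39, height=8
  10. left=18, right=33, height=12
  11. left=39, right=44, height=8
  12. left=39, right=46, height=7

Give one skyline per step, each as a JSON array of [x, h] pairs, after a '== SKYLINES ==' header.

== SKYLINES ==
[[39,8],[50,0]]
[[29,5],[39,8],[50,0]]
[[29,5],[39,8],[50,0]]
[[29,11],[33,5],[39,8],[50,0]]
[[6,5],[8,0],[29,11],[33,5],[39,8],[50,0]]
[[6,5],[8,0],[20,8],[29,11],[33,5],[39,8],[50,0]]
[[6,5],[8,0],[9,12],[13,0],[20,8],[29,11],[33,5],[39,8],[50,0]]
[[6,5],[8,20],[9,12],[13,0],[20,8],[29,11],[33,5],[39,8],[50,0]]
[[6,5],[8,20],[9,12],[13,0],[20,8],[29,11],[33,5],[35,8],[50,0]]
[[6,5],[8,20],[9,12],[13,0],[18,12],[33,5],[35,8],[50,0]]
[[6,5],[8,20],[9,12],[13,0],[18,12],[33,5],[35,8],[50,0]]
[[6,5],[8,20],[9,12],[13,0],[18,12],[33,5],[35,8],[50,0]]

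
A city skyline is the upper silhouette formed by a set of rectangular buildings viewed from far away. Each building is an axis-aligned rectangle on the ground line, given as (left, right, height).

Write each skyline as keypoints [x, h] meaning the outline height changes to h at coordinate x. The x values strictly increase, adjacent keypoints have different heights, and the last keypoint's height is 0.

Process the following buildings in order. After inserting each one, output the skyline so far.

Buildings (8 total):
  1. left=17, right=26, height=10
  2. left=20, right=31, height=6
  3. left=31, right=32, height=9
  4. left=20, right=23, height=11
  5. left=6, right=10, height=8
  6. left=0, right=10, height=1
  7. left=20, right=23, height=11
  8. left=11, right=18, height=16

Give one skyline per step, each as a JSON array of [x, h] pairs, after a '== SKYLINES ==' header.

== SKYLINES ==
[[17,10],[26,0]]
[[17,10],[26,6],[31,0]]
[[17,10],[26,6],[31,9],[32,0]]
[[17,10],[20,11],[23,10],[26,6],[31,9],[32,0]]
[[6,8],[10,0],[17,10],[20,11],[23,10],[26,6],[31,9],[32,0]]
[[0,1],[6,8],[10,0],[17,10],[20,11],[23,10],[26,6],[31,9],[32,0]]
[[0,1],[6,8],[10,0],[17,10],[20,11],[23,10],[26,6],[31,9],[32,0]]
[[0,1],[6,8],[10,0],[11,16],[18,10],[20,11],[23,10],[26,6],[31,9],[32,0]]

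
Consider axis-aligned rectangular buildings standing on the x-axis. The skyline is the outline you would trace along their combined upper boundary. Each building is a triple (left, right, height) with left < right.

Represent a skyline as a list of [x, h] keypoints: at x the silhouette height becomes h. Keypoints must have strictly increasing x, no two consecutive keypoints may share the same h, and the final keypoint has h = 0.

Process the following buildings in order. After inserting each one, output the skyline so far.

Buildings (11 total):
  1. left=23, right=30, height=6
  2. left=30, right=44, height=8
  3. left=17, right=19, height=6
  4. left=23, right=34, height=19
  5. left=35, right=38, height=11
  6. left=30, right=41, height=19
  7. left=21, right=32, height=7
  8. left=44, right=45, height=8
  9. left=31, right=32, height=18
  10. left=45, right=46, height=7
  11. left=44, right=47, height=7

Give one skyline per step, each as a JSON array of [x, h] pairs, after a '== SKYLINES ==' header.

== SKYLINES ==
[[23,6],[30,0]]
[[23,6],[30,8],[44,0]]
[[17,6],[19,0],[23,6],[30,8],[44,0]]
[[17,6],[19,0],[23,19],[34,8],[44,0]]
[[17,6],[19,0],[23,19],[34,8],[35,11],[38,8],[44,0]]
[[17,6],[19,0],[23,19],[41,8],[44,0]]
[[17,6],[19,0],[21,7],[23,19],[41,8],[44,0]]
[[17,6],[19,0],[21,7],[23,19],[41,8],[45,0]]
[[17,6],[19,0],[21,7],[23,19],[41,8],[45,0]]
[[17,6],[19,0],[21,7],[23,19],[41,8],[45,7],[46,0]]
[[17,6],[19,0],[21,7],[23,19],[41,8],[45,7],[47,0]]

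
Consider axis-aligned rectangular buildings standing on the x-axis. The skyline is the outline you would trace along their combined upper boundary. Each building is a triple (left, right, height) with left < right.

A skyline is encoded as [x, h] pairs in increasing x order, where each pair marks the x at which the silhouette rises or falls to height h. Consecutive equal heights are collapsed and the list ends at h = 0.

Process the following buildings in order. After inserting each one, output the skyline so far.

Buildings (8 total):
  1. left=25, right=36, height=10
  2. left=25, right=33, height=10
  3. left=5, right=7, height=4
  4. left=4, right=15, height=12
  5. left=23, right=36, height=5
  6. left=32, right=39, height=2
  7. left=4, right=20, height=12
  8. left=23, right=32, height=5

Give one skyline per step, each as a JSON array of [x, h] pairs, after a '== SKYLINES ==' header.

== SKYLINES ==
[[25,10],[36,0]]
[[25,10],[36,0]]
[[5,4],[7,0],[25,10],[36,0]]
[[4,12],[15,0],[25,10],[36,0]]
[[4,12],[15,0],[23,5],[25,10],[36,0]]
[[4,12],[15,0],[23,5],[25,10],[36,2],[39,0]]
[[4,12],[20,0],[23,5],[25,10],[36,2],[39,0]]
[[4,12],[20,0],[23,5],[25,10],[36,2],[39,0]]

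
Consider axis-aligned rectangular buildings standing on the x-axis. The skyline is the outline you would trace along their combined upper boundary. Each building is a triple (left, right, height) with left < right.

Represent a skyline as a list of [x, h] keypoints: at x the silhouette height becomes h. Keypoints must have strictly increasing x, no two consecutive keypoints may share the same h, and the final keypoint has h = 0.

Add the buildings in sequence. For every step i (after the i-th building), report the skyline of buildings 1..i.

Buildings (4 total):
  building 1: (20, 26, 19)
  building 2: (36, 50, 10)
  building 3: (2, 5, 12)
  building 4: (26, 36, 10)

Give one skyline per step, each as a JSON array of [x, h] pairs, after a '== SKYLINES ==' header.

== SKYLINES ==
[[20,19],[26,0]]
[[20,19],[26,0],[36,10],[50,0]]
[[2,12],[5,0],[20,19],[26,0],[36,10],[50,0]]
[[2,12],[5,0],[20,19],[26,10],[50,0]]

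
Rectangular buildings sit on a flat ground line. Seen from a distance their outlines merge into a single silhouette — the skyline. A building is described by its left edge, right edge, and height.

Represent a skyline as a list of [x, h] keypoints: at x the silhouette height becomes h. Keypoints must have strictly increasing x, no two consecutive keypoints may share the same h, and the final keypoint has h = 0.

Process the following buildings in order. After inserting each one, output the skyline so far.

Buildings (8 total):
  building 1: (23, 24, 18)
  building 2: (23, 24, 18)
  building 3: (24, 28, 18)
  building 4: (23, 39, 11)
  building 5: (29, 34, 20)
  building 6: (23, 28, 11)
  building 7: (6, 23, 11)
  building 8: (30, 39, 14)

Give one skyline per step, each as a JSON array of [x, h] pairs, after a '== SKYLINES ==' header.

== SKYLINES ==
[[23,18],[24,0]]
[[23,18],[24,0]]
[[23,18],[28,0]]
[[23,18],[28,11],[39,0]]
[[23,18],[28,11],[29,20],[34,11],[39,0]]
[[23,18],[28,11],[29,20],[34,11],[39,0]]
[[6,11],[23,18],[28,11],[29,20],[34,11],[39,0]]
[[6,11],[23,18],[28,11],[29,20],[34,14],[39,0]]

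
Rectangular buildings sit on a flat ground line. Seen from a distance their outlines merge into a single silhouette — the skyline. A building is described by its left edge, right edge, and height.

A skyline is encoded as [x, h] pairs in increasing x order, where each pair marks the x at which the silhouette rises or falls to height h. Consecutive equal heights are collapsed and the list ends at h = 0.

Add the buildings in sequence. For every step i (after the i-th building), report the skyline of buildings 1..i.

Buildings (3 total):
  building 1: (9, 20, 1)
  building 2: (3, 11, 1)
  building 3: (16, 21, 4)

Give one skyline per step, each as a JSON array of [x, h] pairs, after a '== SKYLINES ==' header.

== SKYLINES ==
[[9,1],[20,0]]
[[3,1],[20,0]]
[[3,1],[16,4],[21,0]]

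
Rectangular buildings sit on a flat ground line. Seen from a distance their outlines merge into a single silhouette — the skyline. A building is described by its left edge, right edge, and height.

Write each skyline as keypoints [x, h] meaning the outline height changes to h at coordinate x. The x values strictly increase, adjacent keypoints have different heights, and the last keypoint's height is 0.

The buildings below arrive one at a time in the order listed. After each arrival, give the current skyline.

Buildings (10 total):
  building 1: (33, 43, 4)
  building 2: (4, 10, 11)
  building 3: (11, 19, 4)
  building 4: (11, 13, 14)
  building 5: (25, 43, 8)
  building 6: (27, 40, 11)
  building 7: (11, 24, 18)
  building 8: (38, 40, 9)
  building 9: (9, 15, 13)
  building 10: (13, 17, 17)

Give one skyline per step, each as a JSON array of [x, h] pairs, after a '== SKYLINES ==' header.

== SKYLINES ==
[[33,4],[43,0]]
[[4,11],[10,0],[33,4],[43,0]]
[[4,11],[10,0],[11,4],[19,0],[33,4],[43,0]]
[[4,11],[10,0],[11,14],[13,4],[19,0],[33,4],[43,0]]
[[4,11],[10,0],[11,14],[13,4],[19,0],[25,8],[43,0]]
[[4,11],[10,0],[11,14],[13,4],[19,0],[25,8],[27,11],[40,8],[43,0]]
[[4,11],[10,0],[11,18],[24,0],[25,8],[27,11],[40,8],[43,0]]
[[4,11],[10,0],[11,18],[24,0],[25,8],[27,11],[40,8],[43,0]]
[[4,11],[9,13],[11,18],[24,0],[25,8],[27,11],[40,8],[43,0]]
[[4,11],[9,13],[11,18],[24,0],[25,8],[27,11],[40,8],[43,0]]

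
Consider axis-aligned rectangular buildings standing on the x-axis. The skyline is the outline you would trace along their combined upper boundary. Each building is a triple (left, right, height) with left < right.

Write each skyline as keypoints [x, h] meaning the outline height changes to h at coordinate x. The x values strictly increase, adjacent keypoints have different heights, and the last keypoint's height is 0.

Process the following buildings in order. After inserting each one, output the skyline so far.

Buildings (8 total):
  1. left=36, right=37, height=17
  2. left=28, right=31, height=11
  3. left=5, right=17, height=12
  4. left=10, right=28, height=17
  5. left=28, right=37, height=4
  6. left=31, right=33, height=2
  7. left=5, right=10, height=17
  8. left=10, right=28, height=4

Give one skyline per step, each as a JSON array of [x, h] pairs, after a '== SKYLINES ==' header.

== SKYLINES ==
[[36,17],[37,0]]
[[28,11],[31,0],[36,17],[37,0]]
[[5,12],[17,0],[28,11],[31,0],[36,17],[37,0]]
[[5,12],[10,17],[28,11],[31,0],[36,17],[37,0]]
[[5,12],[10,17],[28,11],[31,4],[36,17],[37,0]]
[[5,12],[10,17],[28,11],[31,4],[36,17],[37,0]]
[[5,17],[28,11],[31,4],[36,17],[37,0]]
[[5,17],[28,11],[31,4],[36,17],[37,0]]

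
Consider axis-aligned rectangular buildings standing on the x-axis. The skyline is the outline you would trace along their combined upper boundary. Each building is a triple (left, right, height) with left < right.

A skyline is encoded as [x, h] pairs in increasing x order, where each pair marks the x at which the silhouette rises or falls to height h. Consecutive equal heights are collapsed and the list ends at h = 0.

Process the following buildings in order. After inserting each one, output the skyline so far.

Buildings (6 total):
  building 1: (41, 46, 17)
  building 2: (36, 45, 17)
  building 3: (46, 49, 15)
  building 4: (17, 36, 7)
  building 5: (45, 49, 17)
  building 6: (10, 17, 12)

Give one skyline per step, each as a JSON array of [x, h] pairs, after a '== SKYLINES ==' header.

== SKYLINES ==
[[41,17],[46,0]]
[[36,17],[46,0]]
[[36,17],[46,15],[49,0]]
[[17,7],[36,17],[46,15],[49,0]]
[[17,7],[36,17],[49,0]]
[[10,12],[17,7],[36,17],[49,0]]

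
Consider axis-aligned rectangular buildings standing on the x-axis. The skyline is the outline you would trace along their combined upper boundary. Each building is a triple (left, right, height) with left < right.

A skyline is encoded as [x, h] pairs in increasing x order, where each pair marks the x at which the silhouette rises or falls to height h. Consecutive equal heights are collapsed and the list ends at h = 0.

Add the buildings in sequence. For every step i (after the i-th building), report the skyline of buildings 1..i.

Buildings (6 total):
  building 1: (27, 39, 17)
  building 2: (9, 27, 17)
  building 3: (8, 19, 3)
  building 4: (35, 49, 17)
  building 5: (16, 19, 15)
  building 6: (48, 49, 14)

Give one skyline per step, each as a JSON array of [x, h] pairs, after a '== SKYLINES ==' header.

== SKYLINES ==
[[27,17],[39,0]]
[[9,17],[39,0]]
[[8,3],[9,17],[39,0]]
[[8,3],[9,17],[49,0]]
[[8,3],[9,17],[49,0]]
[[8,3],[9,17],[49,0]]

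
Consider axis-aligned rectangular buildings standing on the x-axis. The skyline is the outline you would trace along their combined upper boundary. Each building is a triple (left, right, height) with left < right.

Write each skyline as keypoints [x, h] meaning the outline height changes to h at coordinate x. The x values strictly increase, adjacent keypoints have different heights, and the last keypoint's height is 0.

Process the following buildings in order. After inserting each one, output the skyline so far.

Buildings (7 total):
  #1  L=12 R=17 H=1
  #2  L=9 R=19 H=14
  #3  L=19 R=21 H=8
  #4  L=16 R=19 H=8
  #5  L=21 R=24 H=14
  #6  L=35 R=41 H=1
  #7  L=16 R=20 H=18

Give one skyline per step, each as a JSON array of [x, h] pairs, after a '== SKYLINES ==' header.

== SKYLINES ==
[[12,1],[17,0]]
[[9,14],[19,0]]
[[9,14],[19,8],[21,0]]
[[9,14],[19,8],[21,0]]
[[9,14],[19,8],[21,14],[24,0]]
[[9,14],[19,8],[21,14],[24,0],[35,1],[41,0]]
[[9,14],[16,18],[20,8],[21,14],[24,0],[35,1],[41,0]]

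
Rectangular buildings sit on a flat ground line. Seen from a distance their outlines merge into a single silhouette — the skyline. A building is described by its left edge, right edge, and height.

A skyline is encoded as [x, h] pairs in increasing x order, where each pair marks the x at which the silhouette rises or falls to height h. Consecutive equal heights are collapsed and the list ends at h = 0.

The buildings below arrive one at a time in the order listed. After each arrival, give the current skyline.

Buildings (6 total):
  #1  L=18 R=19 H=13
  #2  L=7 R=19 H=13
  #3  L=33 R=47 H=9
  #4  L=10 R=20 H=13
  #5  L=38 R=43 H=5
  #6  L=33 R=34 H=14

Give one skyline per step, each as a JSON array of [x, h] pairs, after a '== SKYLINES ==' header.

== SKYLINES ==
[[18,13],[19,0]]
[[7,13],[19,0]]
[[7,13],[19,0],[33,9],[47,0]]
[[7,13],[20,0],[33,9],[47,0]]
[[7,13],[20,0],[33,9],[47,0]]
[[7,13],[20,0],[33,14],[34,9],[47,0]]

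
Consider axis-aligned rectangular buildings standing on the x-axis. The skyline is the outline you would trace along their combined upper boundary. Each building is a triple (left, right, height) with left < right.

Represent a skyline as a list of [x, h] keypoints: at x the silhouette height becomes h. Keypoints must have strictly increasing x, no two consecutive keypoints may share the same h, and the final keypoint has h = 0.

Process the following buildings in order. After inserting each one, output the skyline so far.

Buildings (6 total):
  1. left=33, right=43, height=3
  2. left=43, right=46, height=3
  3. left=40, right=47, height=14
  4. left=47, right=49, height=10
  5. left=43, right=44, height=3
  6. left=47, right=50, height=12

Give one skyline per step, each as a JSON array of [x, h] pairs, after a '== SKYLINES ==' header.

== SKYLINES ==
[[33,3],[43,0]]
[[33,3],[46,0]]
[[33,3],[40,14],[47,0]]
[[33,3],[40,14],[47,10],[49,0]]
[[33,3],[40,14],[47,10],[49,0]]
[[33,3],[40,14],[47,12],[50,0]]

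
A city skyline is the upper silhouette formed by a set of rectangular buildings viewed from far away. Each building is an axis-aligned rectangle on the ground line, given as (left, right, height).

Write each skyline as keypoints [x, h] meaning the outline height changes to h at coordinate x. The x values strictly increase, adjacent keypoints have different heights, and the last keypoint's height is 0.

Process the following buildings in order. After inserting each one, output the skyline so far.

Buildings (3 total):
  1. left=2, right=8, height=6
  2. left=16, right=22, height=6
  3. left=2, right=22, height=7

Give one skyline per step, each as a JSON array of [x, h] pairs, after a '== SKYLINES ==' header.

== SKYLINES ==
[[2,6],[8,0]]
[[2,6],[8,0],[16,6],[22,0]]
[[2,7],[22,0]]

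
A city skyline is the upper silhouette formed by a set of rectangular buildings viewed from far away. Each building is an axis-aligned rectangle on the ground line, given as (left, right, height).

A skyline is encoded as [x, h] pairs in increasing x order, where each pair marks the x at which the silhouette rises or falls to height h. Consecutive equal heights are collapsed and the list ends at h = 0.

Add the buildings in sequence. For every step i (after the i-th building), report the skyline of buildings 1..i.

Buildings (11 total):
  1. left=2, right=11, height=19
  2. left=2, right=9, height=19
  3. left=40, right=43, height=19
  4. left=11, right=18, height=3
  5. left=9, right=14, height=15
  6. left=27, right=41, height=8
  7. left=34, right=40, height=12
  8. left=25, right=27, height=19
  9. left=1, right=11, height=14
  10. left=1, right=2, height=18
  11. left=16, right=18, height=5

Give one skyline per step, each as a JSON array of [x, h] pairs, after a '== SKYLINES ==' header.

== SKYLINES ==
[[2,19],[11,0]]
[[2,19],[11,0]]
[[2,19],[11,0],[40,19],[43,0]]
[[2,19],[11,3],[18,0],[40,19],[43,0]]
[[2,19],[11,15],[14,3],[18,0],[40,19],[43,0]]
[[2,19],[11,15],[14,3],[18,0],[27,8],[40,19],[43,0]]
[[2,19],[11,15],[14,3],[18,0],[27,8],[34,12],[40,19],[43,0]]
[[2,19],[11,15],[14,3],[18,0],[25,19],[27,8],[34,12],[40,19],[43,0]]
[[1,14],[2,19],[11,15],[14,3],[18,0],[25,19],[27,8],[34,12],[40,19],[43,0]]
[[1,18],[2,19],[11,15],[14,3],[18,0],[25,19],[27,8],[34,12],[40,19],[43,0]]
[[1,18],[2,19],[11,15],[14,3],[16,5],[18,0],[25,19],[27,8],[34,12],[40,19],[43,0]]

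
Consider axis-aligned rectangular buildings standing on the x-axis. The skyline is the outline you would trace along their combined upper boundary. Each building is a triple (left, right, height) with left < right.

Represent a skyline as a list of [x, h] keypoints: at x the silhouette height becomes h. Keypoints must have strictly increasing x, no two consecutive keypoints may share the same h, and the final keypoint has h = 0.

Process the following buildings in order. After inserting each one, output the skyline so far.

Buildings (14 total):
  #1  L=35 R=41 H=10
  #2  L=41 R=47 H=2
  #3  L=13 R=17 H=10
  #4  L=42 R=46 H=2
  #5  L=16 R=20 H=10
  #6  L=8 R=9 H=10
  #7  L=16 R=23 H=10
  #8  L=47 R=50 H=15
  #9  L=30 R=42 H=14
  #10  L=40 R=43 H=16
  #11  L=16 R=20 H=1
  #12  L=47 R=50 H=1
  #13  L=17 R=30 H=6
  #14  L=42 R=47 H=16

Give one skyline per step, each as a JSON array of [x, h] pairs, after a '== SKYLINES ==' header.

== SKYLINES ==
[[35,10],[41,0]]
[[35,10],[41,2],[47,0]]
[[13,10],[17,0],[35,10],[41,2],[47,0]]
[[13,10],[17,0],[35,10],[41,2],[47,0]]
[[13,10],[20,0],[35,10],[41,2],[47,0]]
[[8,10],[9,0],[13,10],[20,0],[35,10],[41,2],[47,0]]
[[8,10],[9,0],[13,10],[23,0],[35,10],[41,2],[47,0]]
[[8,10],[9,0],[13,10],[23,0],[35,10],[41,2],[47,15],[50,0]]
[[8,10],[9,0],[13,10],[23,0],[30,14],[42,2],[47,15],[50,0]]
[[8,10],[9,0],[13,10],[23,0],[30,14],[40,16],[43,2],[47,15],[50,0]]
[[8,10],[9,0],[13,10],[23,0],[30,14],[40,16],[43,2],[47,15],[50,0]]
[[8,10],[9,0],[13,10],[23,0],[30,14],[40,16],[43,2],[47,15],[50,0]]
[[8,10],[9,0],[13,10],[23,6],[30,14],[40,16],[43,2],[47,15],[50,0]]
[[8,10],[9,0],[13,10],[23,6],[30,14],[40,16],[47,15],[50,0]]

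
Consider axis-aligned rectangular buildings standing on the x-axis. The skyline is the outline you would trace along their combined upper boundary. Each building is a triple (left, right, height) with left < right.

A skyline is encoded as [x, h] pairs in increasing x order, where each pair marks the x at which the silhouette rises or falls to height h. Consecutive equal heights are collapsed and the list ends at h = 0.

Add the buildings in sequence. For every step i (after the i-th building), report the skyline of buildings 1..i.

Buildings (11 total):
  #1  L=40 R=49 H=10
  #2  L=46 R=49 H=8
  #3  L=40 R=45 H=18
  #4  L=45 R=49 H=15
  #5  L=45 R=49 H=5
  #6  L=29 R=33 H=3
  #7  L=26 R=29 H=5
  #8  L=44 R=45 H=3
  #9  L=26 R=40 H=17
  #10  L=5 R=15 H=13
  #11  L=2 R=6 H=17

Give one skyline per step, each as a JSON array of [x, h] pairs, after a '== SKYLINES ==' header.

== SKYLINES ==
[[40,10],[49,0]]
[[40,10],[49,0]]
[[40,18],[45,10],[49,0]]
[[40,18],[45,15],[49,0]]
[[40,18],[45,15],[49,0]]
[[29,3],[33,0],[40,18],[45,15],[49,0]]
[[26,5],[29,3],[33,0],[40,18],[45,15],[49,0]]
[[26,5],[29,3],[33,0],[40,18],[45,15],[49,0]]
[[26,17],[40,18],[45,15],[49,0]]
[[5,13],[15,0],[26,17],[40,18],[45,15],[49,0]]
[[2,17],[6,13],[15,0],[26,17],[40,18],[45,15],[49,0]]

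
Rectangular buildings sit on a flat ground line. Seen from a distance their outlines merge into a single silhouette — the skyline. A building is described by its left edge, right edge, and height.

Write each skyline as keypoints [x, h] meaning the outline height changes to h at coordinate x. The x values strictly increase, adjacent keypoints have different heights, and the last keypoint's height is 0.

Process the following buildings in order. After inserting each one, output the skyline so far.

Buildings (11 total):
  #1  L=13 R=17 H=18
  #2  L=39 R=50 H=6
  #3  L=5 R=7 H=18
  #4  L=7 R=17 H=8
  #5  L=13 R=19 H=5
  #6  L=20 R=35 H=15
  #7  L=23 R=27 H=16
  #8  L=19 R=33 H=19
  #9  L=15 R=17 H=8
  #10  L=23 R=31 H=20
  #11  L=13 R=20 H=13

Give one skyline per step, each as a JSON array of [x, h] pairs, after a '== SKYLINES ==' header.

== SKYLINES ==
[[13,18],[17,0]]
[[13,18],[17,0],[39,6],[50,0]]
[[5,18],[7,0],[13,18],[17,0],[39,6],[50,0]]
[[5,18],[7,8],[13,18],[17,0],[39,6],[50,0]]
[[5,18],[7,8],[13,18],[17,5],[19,0],[39,6],[50,0]]
[[5,18],[7,8],[13,18],[17,5],[19,0],[20,15],[35,0],[39,6],[50,0]]
[[5,18],[7,8],[13,18],[17,5],[19,0],[20,15],[23,16],[27,15],[35,0],[39,6],[50,0]]
[[5,18],[7,8],[13,18],[17,5],[19,19],[33,15],[35,0],[39,6],[50,0]]
[[5,18],[7,8],[13,18],[17,5],[19,19],[33,15],[35,0],[39,6],[50,0]]
[[5,18],[7,8],[13,18],[17,5],[19,19],[23,20],[31,19],[33,15],[35,0],[39,6],[50,0]]
[[5,18],[7,8],[13,18],[17,13],[19,19],[23,20],[31,19],[33,15],[35,0],[39,6],[50,0]]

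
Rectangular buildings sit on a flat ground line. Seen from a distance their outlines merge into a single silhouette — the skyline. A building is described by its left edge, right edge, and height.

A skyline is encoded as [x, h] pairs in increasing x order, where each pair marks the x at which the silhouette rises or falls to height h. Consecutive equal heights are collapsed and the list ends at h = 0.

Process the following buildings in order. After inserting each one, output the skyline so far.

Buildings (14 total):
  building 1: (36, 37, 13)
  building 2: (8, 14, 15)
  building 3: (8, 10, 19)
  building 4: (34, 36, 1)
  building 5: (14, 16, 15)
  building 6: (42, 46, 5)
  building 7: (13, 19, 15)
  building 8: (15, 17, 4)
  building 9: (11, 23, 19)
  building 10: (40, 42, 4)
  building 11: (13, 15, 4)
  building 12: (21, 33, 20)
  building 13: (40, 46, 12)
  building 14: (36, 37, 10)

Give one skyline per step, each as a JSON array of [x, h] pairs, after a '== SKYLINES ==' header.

== SKYLINES ==
[[36,13],[37,0]]
[[8,15],[14,0],[36,13],[37,0]]
[[8,19],[10,15],[14,0],[36,13],[37,0]]
[[8,19],[10,15],[14,0],[34,1],[36,13],[37,0]]
[[8,19],[10,15],[16,0],[34,1],[36,13],[37,0]]
[[8,19],[10,15],[16,0],[34,1],[36,13],[37,0],[42,5],[46,0]]
[[8,19],[10,15],[19,0],[34,1],[36,13],[37,0],[42,5],[46,0]]
[[8,19],[10,15],[19,0],[34,1],[36,13],[37,0],[42,5],[46,0]]
[[8,19],[10,15],[11,19],[23,0],[34,1],[36,13],[37,0],[42,5],[46,0]]
[[8,19],[10,15],[11,19],[23,0],[34,1],[36,13],[37,0],[40,4],[42,5],[46,0]]
[[8,19],[10,15],[11,19],[23,0],[34,1],[36,13],[37,0],[40,4],[42,5],[46,0]]
[[8,19],[10,15],[11,19],[21,20],[33,0],[34,1],[36,13],[37,0],[40,4],[42,5],[46,0]]
[[8,19],[10,15],[11,19],[21,20],[33,0],[34,1],[36,13],[37,0],[40,12],[46,0]]
[[8,19],[10,15],[11,19],[21,20],[33,0],[34,1],[36,13],[37,0],[40,12],[46,0]]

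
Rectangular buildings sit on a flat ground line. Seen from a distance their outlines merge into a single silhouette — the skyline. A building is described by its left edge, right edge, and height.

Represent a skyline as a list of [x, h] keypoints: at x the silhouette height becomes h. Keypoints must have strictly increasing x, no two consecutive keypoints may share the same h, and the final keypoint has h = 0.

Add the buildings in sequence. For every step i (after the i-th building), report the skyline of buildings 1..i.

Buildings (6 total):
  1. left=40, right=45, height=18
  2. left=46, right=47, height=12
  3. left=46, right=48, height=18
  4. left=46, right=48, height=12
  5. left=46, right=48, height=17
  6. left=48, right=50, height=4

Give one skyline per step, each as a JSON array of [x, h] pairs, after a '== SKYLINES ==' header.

== SKYLINES ==
[[40,18],[45,0]]
[[40,18],[45,0],[46,12],[47,0]]
[[40,18],[45,0],[46,18],[48,0]]
[[40,18],[45,0],[46,18],[48,0]]
[[40,18],[45,0],[46,18],[48,0]]
[[40,18],[45,0],[46,18],[48,4],[50,0]]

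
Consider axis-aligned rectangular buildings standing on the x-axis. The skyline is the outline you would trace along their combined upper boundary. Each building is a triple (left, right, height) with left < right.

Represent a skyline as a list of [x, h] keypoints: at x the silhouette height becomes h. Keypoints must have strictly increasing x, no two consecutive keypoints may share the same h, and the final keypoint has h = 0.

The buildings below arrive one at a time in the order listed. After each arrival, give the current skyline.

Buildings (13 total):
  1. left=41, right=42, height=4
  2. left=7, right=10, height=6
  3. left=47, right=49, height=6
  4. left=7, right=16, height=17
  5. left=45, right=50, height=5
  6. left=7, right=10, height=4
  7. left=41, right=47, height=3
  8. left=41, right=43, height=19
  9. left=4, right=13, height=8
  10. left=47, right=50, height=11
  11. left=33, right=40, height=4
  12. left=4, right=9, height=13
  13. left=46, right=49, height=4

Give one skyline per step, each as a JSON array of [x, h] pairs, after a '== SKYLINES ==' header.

== SKYLINES ==
[[41,4],[42,0]]
[[7,6],[10,0],[41,4],[42,0]]
[[7,6],[10,0],[41,4],[42,0],[47,6],[49,0]]
[[7,17],[16,0],[41,4],[42,0],[47,6],[49,0]]
[[7,17],[16,0],[41,4],[42,0],[45,5],[47,6],[49,5],[50,0]]
[[7,17],[16,0],[41,4],[42,0],[45,5],[47,6],[49,5],[50,0]]
[[7,17],[16,0],[41,4],[42,3],[45,5],[47,6],[49,5],[50,0]]
[[7,17],[16,0],[41,19],[43,3],[45,5],[47,6],[49,5],[50,0]]
[[4,8],[7,17],[16,0],[41,19],[43,3],[45,5],[47,6],[49,5],[50,0]]
[[4,8],[7,17],[16,0],[41,19],[43,3],[45,5],[47,11],[50,0]]
[[4,8],[7,17],[16,0],[33,4],[40,0],[41,19],[43,3],[45,5],[47,11],[50,0]]
[[4,13],[7,17],[16,0],[33,4],[40,0],[41,19],[43,3],[45,5],[47,11],[50,0]]
[[4,13],[7,17],[16,0],[33,4],[40,0],[41,19],[43,3],[45,5],[47,11],[50,0]]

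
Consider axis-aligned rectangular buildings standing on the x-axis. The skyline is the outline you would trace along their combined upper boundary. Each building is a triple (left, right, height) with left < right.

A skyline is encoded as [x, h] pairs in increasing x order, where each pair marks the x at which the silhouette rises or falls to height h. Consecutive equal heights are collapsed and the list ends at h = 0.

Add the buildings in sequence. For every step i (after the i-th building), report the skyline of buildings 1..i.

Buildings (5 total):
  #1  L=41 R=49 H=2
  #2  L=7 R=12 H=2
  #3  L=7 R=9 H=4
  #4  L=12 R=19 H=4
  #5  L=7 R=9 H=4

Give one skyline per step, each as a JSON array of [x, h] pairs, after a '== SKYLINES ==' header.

== SKYLINES ==
[[41,2],[49,0]]
[[7,2],[12,0],[41,2],[49,0]]
[[7,4],[9,2],[12,0],[41,2],[49,0]]
[[7,4],[9,2],[12,4],[19,0],[41,2],[49,0]]
[[7,4],[9,2],[12,4],[19,0],[41,2],[49,0]]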